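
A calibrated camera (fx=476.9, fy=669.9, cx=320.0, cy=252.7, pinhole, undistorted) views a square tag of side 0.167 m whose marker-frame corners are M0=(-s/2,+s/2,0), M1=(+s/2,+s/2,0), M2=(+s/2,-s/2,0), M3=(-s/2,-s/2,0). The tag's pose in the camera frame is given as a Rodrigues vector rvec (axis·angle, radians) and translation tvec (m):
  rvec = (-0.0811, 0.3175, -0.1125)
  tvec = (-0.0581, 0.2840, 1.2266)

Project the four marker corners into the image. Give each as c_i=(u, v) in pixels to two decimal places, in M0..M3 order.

c0=(270.64, 455.69) c1=(331.54, 452.87) c2=(324.96, 358.54) c3=(265.11, 365.15)

Intrinsics K: fx=476.9, fy=669.9, cx=320.0, cy=252.7
Marker side s = 0.167 m; corners in marker frame (Z=0):
  M0 = (-0.0835, +0.0835, 0)
  M1 = (+0.0835, +0.0835, 0)
  M2 = (+0.0835, -0.0835, 0)
  M3 = (-0.0835, -0.0835, 0)
rvec = (-0.0811, 0.3175, -0.1125), |rvec| = θ = 0.34647 rad = 19.851°
Rodrigues: sinθ=0.33958, 1−cosθ=0.05942; R = I + sinθ·[k]× + (1−cosθ)·[k]×²:
    [+0.94383 +0.09752 +0.31570]
    [-0.12301 +0.99048 +0.06181]
    [-0.30667 -0.09717 +0.94684]
t = (-0.0581, 0.2840, 1.2266) m
M0: Pc = R·M0+t = (-0.12877, +0.37698, +1.24409); u = 476.9·(-0.12877)/1.24409 + 320.0 = 270.6394, v = 669.9·(+0.37698)/1.24409 + 252.7 = 455.6883
M1: Pc = R·M1+t = (+0.02885, +0.35643, +1.19288); u = 476.9·(+0.02885)/1.19288 + 320.0 = 331.5350, v = 669.9·(+0.35643)/1.19288 + 252.7 = 452.8669
M2: Pc = R·M2+t = (+0.01257, +0.19102, +1.20911); u = 476.9·(+0.01257)/1.20911 + 320.0 = 324.9569, v = 669.9·(+0.19102)/1.20911 + 252.7 = 358.5358
M3: Pc = R·M3+t = (-0.14505, +0.21157, +1.26032); u = 476.9·(-0.14505)/1.26032 + 320.0 = 265.1126, v = 669.9·(+0.21157)/1.26032 + 252.7 = 365.1541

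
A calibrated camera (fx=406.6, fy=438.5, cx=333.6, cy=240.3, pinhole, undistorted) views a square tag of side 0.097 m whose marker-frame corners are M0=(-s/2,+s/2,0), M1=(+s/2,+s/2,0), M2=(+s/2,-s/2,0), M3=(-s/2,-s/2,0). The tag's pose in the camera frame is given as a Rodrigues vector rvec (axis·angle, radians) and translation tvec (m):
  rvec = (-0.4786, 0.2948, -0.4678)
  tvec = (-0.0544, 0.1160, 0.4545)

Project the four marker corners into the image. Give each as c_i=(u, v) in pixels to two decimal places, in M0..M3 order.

Intrinsics K: fx=406.6, fy=438.5, cx=333.6, cy=240.3
Marker side s = 0.097 m; corners in marker frame (Z=0):
  M0 = (-0.0485, +0.0485, 0)
  M1 = (+0.0485, +0.0485, 0)
  M2 = (+0.0485, -0.0485, 0)
  M3 = (-0.0485, -0.0485, 0)
rvec = (-0.4786, 0.2948, -0.4678), |rvec| = θ = 0.73130 rad = 41.900°
Rodrigues: sinθ=0.66784, 1−cosθ=0.25569; R = I + sinθ·[k]× + (1−cosθ)·[k]×²:
    [+0.85382 +0.35975 +0.37626]
    [-0.49466 +0.78586 +0.37113]
    [-0.16217 -0.50300 +0.84893]
t = (-0.0544, 0.1160, 0.4545) m
M0: Pc = R·M0+t = (-0.07836, +0.17811, +0.43797); u = 406.6·(-0.07836)/0.43797 + 333.6 = 260.8502, v = 438.5·(+0.17811)/0.43797 + 240.3 = 418.6207
M1: Pc = R·M1+t = (+0.00446, +0.13012, +0.42224); u = 406.6·(+0.00446)/0.42224 + 333.6 = 337.8929, v = 438.5·(+0.13012)/0.42224 + 240.3 = 375.4342
M2: Pc = R·M2+t = (-0.03044, +0.05389, +0.47103); u = 406.6·(-0.03044)/0.47103 + 333.6 = 307.3260, v = 438.5·(+0.05389)/0.47103 + 240.3 = 290.4728
M3: Pc = R·M3+t = (-0.11326, +0.10188, +0.48676); u = 406.6·(-0.11326)/0.48676 + 333.6 = 238.9936, v = 438.5·(+0.10188)/0.48676 + 240.3 = 332.0762

c0=(260.85, 418.62) c1=(337.89, 375.43) c2=(307.33, 290.47) c3=(238.99, 332.08)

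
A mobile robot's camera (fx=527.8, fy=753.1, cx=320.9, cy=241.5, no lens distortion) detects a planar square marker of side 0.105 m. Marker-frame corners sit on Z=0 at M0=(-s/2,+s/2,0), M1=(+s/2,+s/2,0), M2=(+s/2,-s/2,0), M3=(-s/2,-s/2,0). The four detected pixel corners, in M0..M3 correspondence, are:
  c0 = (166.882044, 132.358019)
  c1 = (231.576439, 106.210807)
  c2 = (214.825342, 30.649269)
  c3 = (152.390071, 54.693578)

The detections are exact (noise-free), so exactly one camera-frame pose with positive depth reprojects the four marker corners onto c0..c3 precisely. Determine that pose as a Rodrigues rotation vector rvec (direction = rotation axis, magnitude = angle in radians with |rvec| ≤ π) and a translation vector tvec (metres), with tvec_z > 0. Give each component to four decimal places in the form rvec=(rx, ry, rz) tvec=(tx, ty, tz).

rvec=(-0.3407, -0.0679, -0.3186) tvec=(-0.2089, -0.1826, 0.8521)

Intrinsics K: fx=527.8, fy=753.1, cx=320.9, cy=241.5
Marker side s = 0.105 m; corners in marker frame (Z=0):
  M0 = (-0.0525, +0.0525, 0)
  M1 = (+0.0525, +0.0525, 0)
  M2 = (+0.0525, -0.0525, 0)
  M3 = (-0.0525, -0.0525, 0)
Detected image corners:
  c0 = (166.882044, 132.358019) px
  c1 = (231.576439, 106.210807) px
  c2 = (214.825342, 30.649269) px
  c3 = (152.390071, 54.693578) px
Planar DLT: solve 8×8 A·h = b for H (H[2,2]=1):
  H  [+631.83784 +77.50966 +191.49811]
  H  [-227.52921 +699.39216 +80.13656]
  H  [+0.13932 -0.37272 +1.00000]
B = K⁻¹H; ‖b₁‖=1.173514, ‖b₂‖=1.173514; λ = 2/(‖b₁‖+‖b₂‖) = 0.852142, sign → tz>0 ⇒ λ=+0.852142
r₁ = λ·B[:,0] = (+0.94793,-0.29552,+0.11872); r₂ = λ·B[:,1] = (+0.31825,+0.89322,-0.31761)
r₃ = r₁×r₂ = (-0.01218,+0.33886,+0.94076); SVD([r₁ r₂ r₃]) → R = UVᵀ:
  R  [+0.94793 +0.31825 -0.01218]
  R  [-0.29552 +0.89322 +0.33886]
  R  [+0.11872 -0.31761 +0.94076]
t = (-0.20892, -0.18258, +0.85214) m
tr R = 2.781910; θ = arccos((tr R − 1)/2) = 0.471353 rad = 27.007°
axis k = ((R−Rᵀ)₃₂, (R−Rᵀ)₁₃, (R−Rᵀ)₂₁) / (2 sinθ) = (-0.722834, -0.144142, -0.675821)
rvec = θ·k = (-0.340710, -0.067942, -0.318550)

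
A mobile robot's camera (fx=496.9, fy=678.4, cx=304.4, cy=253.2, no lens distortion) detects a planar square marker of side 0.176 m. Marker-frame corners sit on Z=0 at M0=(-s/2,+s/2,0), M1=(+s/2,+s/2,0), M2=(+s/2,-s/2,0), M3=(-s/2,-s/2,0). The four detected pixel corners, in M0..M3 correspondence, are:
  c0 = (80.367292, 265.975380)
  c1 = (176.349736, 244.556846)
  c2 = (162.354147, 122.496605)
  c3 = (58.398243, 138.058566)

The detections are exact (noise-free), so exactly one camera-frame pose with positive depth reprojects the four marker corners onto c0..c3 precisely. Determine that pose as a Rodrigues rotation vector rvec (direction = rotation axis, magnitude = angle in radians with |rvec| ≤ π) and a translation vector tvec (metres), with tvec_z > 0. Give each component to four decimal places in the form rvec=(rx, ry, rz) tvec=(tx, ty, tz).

rvec=(0.3593, -0.3330, -0.1162) tvec=(-0.3394, -0.0794, 0.9201)

Intrinsics K: fx=496.9, fy=678.4, cx=304.4, cy=253.2
Marker side s = 0.176 m; corners in marker frame (Z=0):
  M0 = (-0.0880, +0.0880, 0)
  M1 = (+0.0880, +0.0880, 0)
  M2 = (+0.0880, -0.0880, 0)
  M3 = (-0.0880, -0.0880, 0)
Detected image corners:
  c0 = (80.367292, 265.975380) px
  c1 = (176.349736, 244.556846) px
  c2 = (162.354147, 122.496605) px
  c3 = (58.398243, 138.058566) px
Planar DLT: solve 8×8 A·h = b for H (H[2,2]=1):
  H  [+605.97050 +148.64928 +121.10767]
  H  [-43.05582 +785.78970 +194.67884]
  H  [+0.32463 +0.39478 +1.00000]
B = K⁻¹H; ‖b₁‖=1.086814, ‖b₂‖=1.086814; λ = 2/(‖b₁‖+‖b₂‖) = 0.920121, sign → tz>0 ⇒ λ=+0.920121
r₁ = λ·B[:,0] = (+0.93910,-0.16988,+0.29870); r₂ = λ·B[:,1] = (+0.05273,+0.93020,+0.36325)
r₃ = r₁×r₂ = (-0.33956,-0.32538,+0.88251); SVD([r₁ r₂ r₃]) → R = UVᵀ:
  R  [+0.93910 +0.05273 -0.33956]
  R  [-0.16988 +0.93020 -0.32538]
  R  [+0.29870 +0.36325 +0.88251]
t = (-0.33941, -0.07937, +0.92012) m
tr R = 2.751815; θ = arccos((tr R − 1)/2) = 0.503482 rad = 28.847°
axis k = ((R−Rᵀ)₃₂, (R−Rᵀ)₁₃, (R−Rᵀ)₂₁) / (2 sinθ) = (+0.713631, -0.661445, -0.230699)
rvec = θ·k = (+0.359300, -0.333026, -0.116153)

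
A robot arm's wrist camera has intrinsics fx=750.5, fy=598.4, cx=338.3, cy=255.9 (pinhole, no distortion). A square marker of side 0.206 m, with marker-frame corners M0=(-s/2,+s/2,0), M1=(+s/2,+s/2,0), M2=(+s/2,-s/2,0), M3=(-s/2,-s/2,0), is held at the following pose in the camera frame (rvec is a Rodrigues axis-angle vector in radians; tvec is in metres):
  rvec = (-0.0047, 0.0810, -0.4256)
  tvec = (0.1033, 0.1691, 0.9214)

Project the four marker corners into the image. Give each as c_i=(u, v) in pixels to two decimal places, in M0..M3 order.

c0=(380.61, 453.02) c1=(535.35, 400.65) c2=(464.79, 277.33) c3=(312.00, 331.56)

Intrinsics K: fx=750.5, fy=598.4, cx=338.3, cy=255.9
Marker side s = 0.206 m; corners in marker frame (Z=0):
  M0 = (-0.1030, +0.1030, 0)
  M1 = (+0.1030, +0.1030, 0)
  M2 = (+0.1030, -0.1030, 0)
  M3 = (-0.1030, -0.1030, 0)
rvec = (-0.0047, 0.0810, -0.4256), |rvec| = θ = 0.43326 rad = 24.824°
Rodrigues: sinθ=0.41984, 1−cosθ=0.09240; R = I + sinθ·[k]× + (1−cosθ)·[k]×²:
    [+0.90761 +0.41222 +0.07947]
    [-0.41260 +0.91083 -0.01241]
    [-0.07750 -0.02152 +0.99676]
t = (0.1033, 0.1691, 0.9214) m
M0: Pc = R·M0+t = (+0.05227, +0.30541, +0.92717); u = 750.5·(+0.05227)/0.92717 + 338.3 = 380.6142, v = 598.4·(+0.30541)/0.92717 + 255.9 = 453.0158
M1: Pc = R·M1+t = (+0.23924, +0.22042, +0.91120); u = 750.5·(+0.23924)/0.91120 + 338.3 = 535.3497, v = 598.4·(+0.22042)/0.91120 + 255.9 = 400.6521
M2: Pc = R·M2+t = (+0.15433, +0.03279, +0.91563); u = 750.5·(+0.15433)/0.91563 + 338.3 = 464.7927, v = 598.4·(+0.03279)/0.91563 + 255.9 = 277.3276
M3: Pc = R·M3+t = (-0.03264, +0.11778, +0.93160); u = 750.5·(-0.03264)/0.93160 + 338.3 = 312.0029, v = 598.4·(+0.11778)/0.93160 + 255.9 = 331.5556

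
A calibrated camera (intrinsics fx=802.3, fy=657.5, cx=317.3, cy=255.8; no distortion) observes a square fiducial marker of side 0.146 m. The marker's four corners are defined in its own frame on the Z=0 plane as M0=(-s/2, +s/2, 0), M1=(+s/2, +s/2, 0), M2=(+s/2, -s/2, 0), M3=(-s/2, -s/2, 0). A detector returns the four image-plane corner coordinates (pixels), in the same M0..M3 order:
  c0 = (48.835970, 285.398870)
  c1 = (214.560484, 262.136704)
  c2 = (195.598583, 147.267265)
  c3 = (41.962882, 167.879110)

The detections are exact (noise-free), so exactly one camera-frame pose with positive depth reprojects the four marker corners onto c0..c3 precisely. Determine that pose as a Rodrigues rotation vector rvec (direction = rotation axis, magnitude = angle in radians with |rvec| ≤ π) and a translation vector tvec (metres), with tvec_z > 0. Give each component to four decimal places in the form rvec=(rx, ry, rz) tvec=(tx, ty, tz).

Intrinsics K: fx=802.3, fy=657.5, cx=317.3, cy=255.8
Marker side s = 0.146 m; corners in marker frame (Z=0):
  M0 = (-0.0730, +0.0730, 0)
  M1 = (+0.0730, +0.0730, 0)
  M2 = (+0.0730, -0.0730, 0)
  M3 = (-0.0730, -0.0730, 0)
Detected image corners:
  c0 = (48.835970, 285.398870) px
  c1 = (214.560484, 262.136704) px
  c2 = (195.598583, 147.267265) px
  c3 = (41.962882, 167.879110) px
Planar DLT: solve 8×8 A·h = b for H (H[2,2]=1):
  H  [+1099.31362 +23.12620 +125.32766]
  H  [-137.51582 +682.97978 +213.40560]
  H  [+0.05745 -0.52319 +1.00000]
B = K⁻¹H; ‖b₁‖=1.368429, ‖b₂‖=1.368429; λ = 2/(‖b₁‖+‖b₂‖) = 0.730765, sign → tz>0 ⇒ λ=+0.730765
r₁ = λ·B[:,0] = (+0.98469,-0.16917,+0.04198); r₂ = λ·B[:,1] = (+0.17227,+0.90783,-0.38233)
r₃ = r₁×r₂ = (+0.02656,+0.38371,+0.92307); SVD([r₁ r₂ r₃]) → R = UVᵀ:
  R  [+0.98469 +0.17227 +0.02656]
  R  [-0.16917 +0.90783 +0.38371]
  R  [+0.04198 -0.38233 +0.92307]
t = (-0.17486, -0.04712, +0.73077) m
tr R = 2.815593; θ = arccos((tr R − 1)/2) = 0.432797 rad = 24.797°
axis k = ((R−Rᵀ)₃₂, (R−Rᵀ)₁₃, (R−Rᵀ)₂₁) / (2 sinθ) = (-0.913221, -0.018384, -0.407050)
rvec = θ·k = (-0.395239, -0.007956, -0.176170)

rvec=(-0.3952, -0.0080, -0.1762) tvec=(-0.1749, -0.0471, 0.7308)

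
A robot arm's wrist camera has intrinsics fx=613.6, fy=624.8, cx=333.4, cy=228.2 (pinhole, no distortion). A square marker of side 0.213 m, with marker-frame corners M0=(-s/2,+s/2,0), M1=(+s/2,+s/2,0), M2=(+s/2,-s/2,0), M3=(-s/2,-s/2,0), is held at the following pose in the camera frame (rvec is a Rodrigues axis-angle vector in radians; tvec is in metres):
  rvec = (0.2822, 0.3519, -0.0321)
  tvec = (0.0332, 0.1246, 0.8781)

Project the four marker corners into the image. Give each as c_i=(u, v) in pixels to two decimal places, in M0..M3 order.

c0=(295.50, 377.23) c1=(433.33, 392.52) c2=(427.49, 246.81) c3=(281.29, 242.60)

Intrinsics K: fx=613.6, fy=624.8, cx=333.4, cy=228.2
Marker side s = 0.213 m; corners in marker frame (Z=0):
  M0 = (-0.1065, +0.1065, 0)
  M1 = (+0.1065, +0.1065, 0)
  M2 = (+0.1065, -0.1065, 0)
  M3 = (-0.1065, -0.1065, 0)
rvec = (0.2822, 0.3519, -0.0321), |rvec| = θ = 0.45222 rad = 25.910°
Rodrigues: sinθ=0.43696, 1−cosθ=0.10052; R = I + sinθ·[k]× + (1−cosθ)·[k]×²:
    [+0.93862 +0.07983 +0.33558]
    [+0.01780 +0.96035 -0.27823]
    [-0.34448 +0.26713 +0.89999]
t = (0.0332, 0.1246, 0.8781) m
M0: Pc = R·M0+t = (-0.05826, +0.22498, +0.94324); u = 613.6·(-0.05826)/0.94324 + 333.4 = 295.4993, v = 624.8·(+0.22498)/0.94324 + 228.2 = 377.2281
M1: Pc = R·M1+t = (+0.14167, +0.22877, +0.86986); u = 613.6·(+0.14167)/0.86986 + 333.4 = 433.3307, v = 624.8·(+0.22877)/0.86986 + 228.2 = 392.5215
M2: Pc = R·M2+t = (+0.12466, +0.02422, +0.81296); u = 613.6·(+0.12466)/0.81296 + 333.4 = 427.4908, v = 624.8·(+0.02422)/0.81296 + 228.2 = 246.8127
M3: Pc = R·M3+t = (-0.07527, +0.02043, +0.88634); u = 613.6·(-0.07527)/0.88634 + 333.4 = 281.2948, v = 624.8·(+0.02043)/0.88634 + 228.2 = 242.5999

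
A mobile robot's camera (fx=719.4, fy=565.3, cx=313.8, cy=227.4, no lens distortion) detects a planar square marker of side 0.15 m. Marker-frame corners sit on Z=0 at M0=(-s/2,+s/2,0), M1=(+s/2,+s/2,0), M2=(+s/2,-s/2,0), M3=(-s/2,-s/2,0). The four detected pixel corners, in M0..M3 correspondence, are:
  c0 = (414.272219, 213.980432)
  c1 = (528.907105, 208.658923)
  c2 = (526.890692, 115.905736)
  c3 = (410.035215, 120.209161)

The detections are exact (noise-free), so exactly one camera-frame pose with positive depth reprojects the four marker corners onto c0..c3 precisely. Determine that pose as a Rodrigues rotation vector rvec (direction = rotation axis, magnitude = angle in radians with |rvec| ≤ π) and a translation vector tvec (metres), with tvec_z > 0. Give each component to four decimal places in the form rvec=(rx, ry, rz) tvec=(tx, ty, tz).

rvec=(0.1132, -0.0758, -0.0559) tvec=(0.1989, -0.1007, 0.9136)

Intrinsics K: fx=719.4, fy=565.3, cx=313.8, cy=227.4
Marker side s = 0.15 m; corners in marker frame (Z=0):
  M0 = (-0.0750, +0.0750, 0)
  M1 = (+0.0750, +0.0750, 0)
  M2 = (+0.0750, -0.0750, 0)
  M3 = (-0.0750, -0.0750, 0)
Detected image corners:
  c0 = (414.272219, 213.980432) px
  c1 = (528.907105, 208.658923) px
  c2 = (526.890692, 115.905736) px
  c3 = (410.035215, 120.209161) px
Planar DLT: solve 8×8 A·h = b for H (H[2,2]=1):
  H  [+808.82142 +79.91118 +470.38510]
  H  [-19.06106 +642.43923 +165.11408]
  H  [+0.07927 +0.12576 +1.00000]
B = K⁻¹H; ‖b₁‖=1.094572, ‖b₂‖=1.094572; λ = 2/(‖b₁‖+‖b₂‖) = 0.913599, sign → tz>0 ⇒ λ=+0.913599
r₁ = λ·B[:,0] = (+0.99557,-0.05994,+0.07242); r₂ = λ·B[:,1] = (+0.05137,+0.99205,+0.11489)
r₃ = r₁×r₂ = (-0.07873,-0.11067,+0.99073); SVD([r₁ r₂ r₃]) → R = UVᵀ:
  R  [+0.99557 +0.05137 -0.07873]
  R  [-0.05994 +0.99205 -0.11067]
  R  [+0.07242 +0.11489 +0.99073]
t = (+0.19885, -0.10066, +0.91360) m
tr R = 2.978355; θ = arccos((tr R − 1)/2) = 0.147254 rad = 8.437°
axis k = ((R−Rᵀ)₃₂, (R−Rᵀ)₁₃, (R−Rᵀ)₂₁) / (2 sinθ) = (+0.768662, -0.515067, -0.379295)
rvec = θ·k = (+0.113189, -0.075846, -0.055853)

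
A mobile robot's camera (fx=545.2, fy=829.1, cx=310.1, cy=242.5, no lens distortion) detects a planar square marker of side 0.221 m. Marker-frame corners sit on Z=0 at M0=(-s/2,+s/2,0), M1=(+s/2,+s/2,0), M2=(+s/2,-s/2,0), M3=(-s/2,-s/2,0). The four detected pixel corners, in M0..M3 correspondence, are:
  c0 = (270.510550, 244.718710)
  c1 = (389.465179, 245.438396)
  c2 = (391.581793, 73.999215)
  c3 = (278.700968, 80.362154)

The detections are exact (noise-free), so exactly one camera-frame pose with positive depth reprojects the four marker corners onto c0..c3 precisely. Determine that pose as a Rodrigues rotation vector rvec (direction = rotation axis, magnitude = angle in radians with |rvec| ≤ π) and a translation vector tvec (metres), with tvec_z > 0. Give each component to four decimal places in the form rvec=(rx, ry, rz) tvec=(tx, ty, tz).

Intrinsics K: fx=545.2, fy=829.1, cx=310.1, cy=242.5
Marker side s = 0.221 m; corners in marker frame (Z=0):
  M0 = (-0.1105, +0.1105, 0)
  M1 = (+0.1105, +0.1105, 0)
  M2 = (+0.1105, -0.1105, 0)
  M3 = (-0.1105, -0.1105, 0)
Detected image corners:
  c0 = (270.510550, 244.718710) px
  c1 = (389.465179, 245.438396) px
  c2 = (391.581793, 73.999215) px
  c3 = (278.700968, 80.362154) px
Planar DLT: solve 8×8 A·h = b for H (H[2,2]=1):
  H  [+459.28846 -105.34717 +331.38568]
  H  [-44.62436 +719.77392 +158.88024]
  H  [-0.19501 -0.24576 +1.00000]
B = K⁻¹H; ‖b₁‖=0.973085, ‖b₂‖=0.973085; λ = 2/(‖b₁‖+‖b₂‖) = 1.027659, sign → tz>0 ⇒ λ=+1.027659
r₁ = λ·B[:,0] = (+0.97971,+0.00330,-0.20040); r₂ = λ·B[:,1] = (-0.05492,+0.96602,-0.25256)
r₃ = r₁×r₂ = (+0.19276,+0.25844,+0.94660); SVD([r₁ r₂ r₃]) → R = UVᵀ:
  R  [+0.97971 -0.05492 +0.19276]
  R  [+0.00330 +0.96602 +0.25844]
  R  [-0.20040 -0.25256 +0.94660]
t = (+0.04012, -0.10365, +1.02766) m
tr R = 2.892330; θ = arccos((tr R − 1)/2) = 0.329622 rad = 18.886°
axis k = ((R−Rᵀ)₃₂, (R−Rᵀ)₁₃, (R−Rᵀ)₂₁) / (2 sinθ) = (-0.789350, +0.607320, +0.089938)
rvec = θ·k = (-0.260187, +0.200186, +0.029645)

rvec=(-0.2602, 0.2002, 0.0296) tvec=(0.0401, -0.1036, 1.0277)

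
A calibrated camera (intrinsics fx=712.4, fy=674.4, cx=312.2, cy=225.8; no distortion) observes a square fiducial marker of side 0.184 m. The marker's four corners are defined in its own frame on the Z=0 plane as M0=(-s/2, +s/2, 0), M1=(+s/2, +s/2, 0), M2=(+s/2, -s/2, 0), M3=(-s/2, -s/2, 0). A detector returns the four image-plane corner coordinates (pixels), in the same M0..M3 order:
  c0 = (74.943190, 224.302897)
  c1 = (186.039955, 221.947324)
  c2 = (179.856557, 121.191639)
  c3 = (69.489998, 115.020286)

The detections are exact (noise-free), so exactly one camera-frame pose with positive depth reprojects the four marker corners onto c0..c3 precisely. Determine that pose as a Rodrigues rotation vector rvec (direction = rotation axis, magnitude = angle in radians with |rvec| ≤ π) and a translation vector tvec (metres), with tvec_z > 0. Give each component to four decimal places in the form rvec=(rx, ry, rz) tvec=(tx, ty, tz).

Intrinsics K: fx=712.4, fy=674.4, cx=312.2, cy=225.8
Marker side s = 0.184 m; corners in marker frame (Z=0):
  M0 = (-0.0920, +0.0920, 0)
  M1 = (+0.0920, +0.0920, 0)
  M2 = (+0.0920, -0.0920, 0)
  M3 = (-0.0920, -0.0920, 0)
Detected image corners:
  c0 = (74.943190, 224.302897) px
  c1 = (186.039955, 221.947324) px
  c2 = (179.856557, 121.191639) px
  c3 = (69.489998, 115.020286) px
Planar DLT: solve 8×8 A·h = b for H (H[2,2]=1):
  H  [+658.22719 +24.16414 +129.81977]
  H  [+85.96587 +559.73304 +170.36894]
  H  [+0.44235 -0.05908 +1.00000]
B = K⁻¹H; ‖b₁‖=0.853902, ‖b₂‖=0.853902; λ = 2/(‖b₁‖+‖b₂‖) = 1.171094, sign → tz>0 ⇒ λ=+1.171094
r₁ = λ·B[:,0] = (+0.85502,-0.02416,+0.51803); r₂ = λ·B[:,1] = (+0.07004,+0.99514,-0.06919)
r₃ = r₁×r₂ = (-0.51384,+0.09544,+0.85256); SVD([r₁ r₂ r₃]) → R = UVᵀ:
  R  [+0.85502 +0.07004 -0.51384]
  R  [-0.02416 +0.99514 +0.09544]
  R  [+0.51803 -0.06919 +0.85256]
t = (-0.29981, -0.09626, +1.17109) m
tr R = 2.702724; θ = arccos((tr R − 1)/2) = 0.552220 rad = 31.640°
axis k = ((R−Rᵀ)₃₂, (R−Rᵀ)₁₃, (R−Rᵀ)₂₁) / (2 sinθ) = (-0.156921, -0.983521, -0.089795)
rvec = θ·k = (-0.086655, -0.543119, -0.049587)

rvec=(-0.0867, -0.5431, -0.0496) tvec=(-0.2998, -0.0963, 1.1711)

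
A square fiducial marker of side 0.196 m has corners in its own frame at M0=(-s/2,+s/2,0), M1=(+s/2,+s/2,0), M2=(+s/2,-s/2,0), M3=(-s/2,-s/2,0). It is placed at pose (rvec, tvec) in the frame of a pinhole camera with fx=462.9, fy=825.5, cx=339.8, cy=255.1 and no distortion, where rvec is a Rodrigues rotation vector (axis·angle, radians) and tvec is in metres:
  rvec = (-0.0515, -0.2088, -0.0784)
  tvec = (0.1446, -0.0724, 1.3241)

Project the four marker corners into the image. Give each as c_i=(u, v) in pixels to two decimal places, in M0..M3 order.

c0=(360.17, 275.60) c1=(425.56, 266.23) c2=(419.43, 146.73) c3=(354.27, 152.29)

Intrinsics K: fx=462.9, fy=825.5, cx=339.8, cy=255.1
Marker side s = 0.196 m; corners in marker frame (Z=0):
  M0 = (-0.0980, +0.0980, 0)
  M1 = (+0.0980, +0.0980, 0)
  M2 = (+0.0980, -0.0980, 0)
  M3 = (-0.0980, -0.0980, 0)
rvec = (-0.0515, -0.2088, -0.0784), |rvec| = θ = 0.22890 rad = 13.115°
Rodrigues: sinθ=0.22691, 1−cosθ=0.02608; R = I + sinθ·[k]× + (1−cosθ)·[k]×²:
    [+0.97524 +0.08307 -0.20497]
    [-0.07236 +0.99562 +0.05920]
    [+0.20899 -0.04290 +0.97698]
t = (0.1446, -0.0724, 1.3241) m
M0: Pc = R·M0+t = (+0.05717, +0.03226, +1.29941); u = 462.9·(+0.05717)/1.29941 + 339.8 = 360.1653, v = 825.5·(+0.03226)/1.29941 + 255.1 = 275.5959
M1: Pc = R·M1+t = (+0.24831, +0.01808, +1.34038); u = 462.9·(+0.24831)/1.34038 + 339.8 = 425.5554, v = 825.5·(+0.01808)/1.34038 + 255.1 = 266.2344
M2: Pc = R·M2+t = (+0.23203, -0.17706, +1.34879); u = 462.9·(+0.23203)/1.34879 + 339.8 = 419.4329, v = 825.5·(-0.17706)/1.34879 + 255.1 = 146.7321
M3: Pc = R·M3+t = (+0.04089, -0.16288, +1.30782); u = 462.9·(+0.04089)/1.30782 + 339.8 = 354.2715, v = 825.5·(-0.16288)/1.30782 + 255.1 = 152.2905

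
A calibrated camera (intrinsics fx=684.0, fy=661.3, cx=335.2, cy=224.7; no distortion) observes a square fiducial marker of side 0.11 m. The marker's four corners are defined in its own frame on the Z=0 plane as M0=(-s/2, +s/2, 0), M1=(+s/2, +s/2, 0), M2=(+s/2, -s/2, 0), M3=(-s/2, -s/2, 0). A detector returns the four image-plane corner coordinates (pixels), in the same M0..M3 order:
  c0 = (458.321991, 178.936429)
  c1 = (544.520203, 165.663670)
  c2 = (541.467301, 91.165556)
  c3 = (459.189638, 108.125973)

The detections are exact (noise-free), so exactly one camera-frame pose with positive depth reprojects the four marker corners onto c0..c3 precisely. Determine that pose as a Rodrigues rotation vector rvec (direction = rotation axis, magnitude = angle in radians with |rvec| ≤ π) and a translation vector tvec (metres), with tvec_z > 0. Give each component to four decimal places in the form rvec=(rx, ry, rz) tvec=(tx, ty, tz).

Intrinsics K: fx=684.0, fy=661.3, cx=335.2, cy=224.7
Marker side s = 0.11 m; corners in marker frame (Z=0):
  M0 = (-0.0550, +0.0550, 0)
  M1 = (+0.0550, +0.0550, 0)
  M2 = (+0.0550, -0.0550, 0)
  M3 = (-0.0550, -0.0550, 0)
Detected image corners:
  c0 = (458.321991, 178.936429) px
  c1 = (544.520203, 165.663670) px
  c2 = (541.467301, 91.165556) px
  c3 = (459.189638, 108.125973) px
Planar DLT: solve 8×8 A·h = b for H (H[2,2]=1):
  H  [+490.92575 -198.96589 +499.59288]
  H  [-212.31655 +603.42416 +135.36955]
  H  [-0.54797 -0.41600 +1.00000]
B = K⁻¹H; ‖b₁‖=1.136303, ‖b₂‖=1.136303; λ = 2/(‖b₁‖+‖b₂‖) = 0.880047, sign → tz>0 ⇒ λ=+0.880047
r₁ = λ·B[:,0] = (+0.86796,-0.11869,-0.48224); r₂ = λ·B[:,1] = (-0.07658,+0.92742,-0.36610)
r₃ = r₁×r₂ = (+0.49069,+0.35469,+0.79587); SVD([r₁ r₂ r₃]) → R = UVᵀ:
  R  [+0.86796 -0.07658 +0.49069]
  R  [-0.11869 +0.92742 +0.35469]
  R  [-0.48224 -0.36610 +0.79587]
t = (+0.21151, -0.11888, +0.88005) m
tr R = 2.591256; θ = arccos((tr R − 1)/2) = 0.650753 rad = 37.285°
axis k = ((R−Rᵀ)₃₂, (R−Rᵀ)₁₃, (R−Rᵀ)₂₁) / (2 sinθ) = (-0.594917, +0.803035, -0.034751)
rvec = θ·k = (-0.387144, +0.522578, -0.022615)

rvec=(-0.3871, 0.5226, -0.0226) tvec=(0.2115, -0.1189, 0.8800)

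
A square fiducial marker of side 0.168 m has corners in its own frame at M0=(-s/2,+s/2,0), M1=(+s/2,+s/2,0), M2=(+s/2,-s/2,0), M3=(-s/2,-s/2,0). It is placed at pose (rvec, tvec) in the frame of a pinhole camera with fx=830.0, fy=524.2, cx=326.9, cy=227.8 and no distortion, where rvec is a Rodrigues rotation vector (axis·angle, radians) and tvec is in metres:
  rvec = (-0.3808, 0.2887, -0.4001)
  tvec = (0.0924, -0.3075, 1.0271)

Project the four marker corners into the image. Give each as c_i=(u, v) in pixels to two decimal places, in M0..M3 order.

c0=(364.17, 123.91) c1=(491.47, 81.78) c2=(437.67, 19.65) c3=(320.20, 60.98)

Intrinsics K: fx=830.0, fy=524.2, cx=326.9, cy=227.8
Marker side s = 0.168 m; corners in marker frame (Z=0):
  M0 = (-0.0840, +0.0840, 0)
  M1 = (+0.0840, +0.0840, 0)
  M2 = (+0.0840, -0.0840, 0)
  M3 = (-0.0840, -0.0840, 0)
rvec = (-0.3808, 0.2887, -0.4001), |rvec| = θ = 0.62325 rad = 35.709°
Rodrigues: sinθ=0.58367, 1−cosθ=0.18801; R = I + sinθ·[k]× + (1−cosθ)·[k]×²:
    [+0.88218 +0.32148 +0.34411]
    [-0.42791 +0.85233 +0.30071]
    [-0.19662 -0.41253 +0.88947]
t = (0.0924, -0.3075, 1.0271) m
M0: Pc = R·M0+t = (+0.04530, -0.19996, +1.00896); u = 830.0·(+0.04530)/1.00896 + 326.9 = 364.1666, v = 524.2·(-0.19996)/1.00896 + 227.8 = 123.9122
M1: Pc = R·M1+t = (+0.19351, -0.27185, +0.97593); u = 830.0·(+0.19351)/0.97593 + 326.9 = 491.4722, v = 524.2·(-0.27185)/0.97593 + 227.8 = 81.7825
M2: Pc = R·M2+t = (+0.13950, -0.41504, +1.04524); u = 830.0·(+0.13950)/1.04524 + 326.9 = 437.6725, v = 524.2·(-0.41504)/1.04524 + 227.8 = 19.6518
M3: Pc = R·M3+t = (-0.00871, -0.34315, +1.07827); u = 830.0·(-0.00871)/1.07827 + 326.9 = 320.1975, v = 524.2·(-0.34315)/1.07827 + 227.8 = 60.9771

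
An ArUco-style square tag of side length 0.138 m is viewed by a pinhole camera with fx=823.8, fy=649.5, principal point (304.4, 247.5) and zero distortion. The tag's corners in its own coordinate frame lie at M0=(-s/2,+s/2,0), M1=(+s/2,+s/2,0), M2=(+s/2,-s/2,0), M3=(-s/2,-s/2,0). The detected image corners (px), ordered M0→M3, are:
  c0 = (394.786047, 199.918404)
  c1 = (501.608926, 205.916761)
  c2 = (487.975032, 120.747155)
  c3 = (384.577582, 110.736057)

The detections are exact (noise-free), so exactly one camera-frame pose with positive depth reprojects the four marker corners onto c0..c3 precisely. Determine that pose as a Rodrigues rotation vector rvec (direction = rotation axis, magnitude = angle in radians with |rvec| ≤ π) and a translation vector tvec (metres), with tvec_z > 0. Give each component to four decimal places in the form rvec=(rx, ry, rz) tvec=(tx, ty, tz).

Intrinsics K: fx=823.8, fy=649.5, cx=304.4, cy=247.5
Marker side s = 0.138 m; corners in marker frame (Z=0):
  M0 = (-0.0690, +0.0690, 0)
  M1 = (+0.0690, +0.0690, 0)
  M2 = (+0.0690, -0.0690, 0)
  M3 = (-0.0690, -0.0690, 0)
Detected image corners:
  c0 = (394.786047, 199.918404) px
  c1 = (501.608926, 205.916761) px
  c2 = (487.975032, 120.747155) px
  c3 = (384.577582, 110.736057) px
Planar DLT: solve 8×8 A·h = b for H (H[2,2]=1):
  H  [+920.18310 -35.74731 +443.42478]
  H  [+115.47849 +587.23701 +158.59604]
  H  [+0.35898 -0.27687 +1.00000]
B = K⁻¹H; ‖b₁‖=1.048569, ‖b₂‖=1.048569; λ = 2/(‖b₁‖+‖b₂‖) = 0.953680, sign → tz>0 ⇒ λ=+0.953680
r₁ = λ·B[:,0] = (+0.93876,+0.03910,+0.34235); r₂ = λ·B[:,1] = (+0.05618,+0.96287,-0.26404)
r₃ = r₁×r₂ = (-0.33996,+0.26710,+0.90171); SVD([r₁ r₂ r₃]) → R = UVᵀ:
  R  [+0.93876 +0.05618 -0.33996]
  R  [+0.03910 +0.96287 +0.26710]
  R  [+0.34235 -0.26404 +0.90171]
t = (+0.16094, -0.13054, +0.95368) m
tr R = 2.803342; θ = arccos((tr R − 1)/2) = 0.447178 rad = 25.621°
axis k = ((R−Rᵀ)₃₂, (R−Rᵀ)₁₃, (R−Rᵀ)₂₁) / (2 sinθ) = (-0.614152, -0.788941, -0.019746)
rvec = θ·k = (-0.274635, -0.352797, -0.008830)

rvec=(-0.2746, -0.3528, -0.0088) tvec=(0.1609, -0.1305, 0.9537)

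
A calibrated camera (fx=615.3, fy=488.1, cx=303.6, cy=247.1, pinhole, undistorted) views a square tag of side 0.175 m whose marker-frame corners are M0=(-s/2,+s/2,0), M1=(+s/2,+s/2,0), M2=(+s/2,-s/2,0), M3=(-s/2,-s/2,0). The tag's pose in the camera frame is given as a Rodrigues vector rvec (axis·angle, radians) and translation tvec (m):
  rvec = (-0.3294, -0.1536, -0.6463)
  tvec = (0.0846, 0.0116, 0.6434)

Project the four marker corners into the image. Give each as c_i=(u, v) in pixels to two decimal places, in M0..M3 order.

c0=(374.51, 349.99) c1=(502.13, 268.16) c2=(393.24, 173.66) c3=(267.23, 243.68)

Intrinsics K: fx=615.3, fy=488.1, cx=303.6, cy=247.1
Marker side s = 0.175 m; corners in marker frame (Z=0):
  M0 = (-0.0875, +0.0875, 0)
  M1 = (+0.0875, +0.0875, 0)
  M2 = (+0.0875, -0.0875, 0)
  M3 = (-0.0875, -0.0875, 0)
rvec = (-0.3294, -0.1536, -0.6463), |rvec| = θ = 0.74149 rad = 42.484°
Rodrigues: sinθ=0.67538, 1−cosθ=0.26253; R = I + sinθ·[k]× + (1−cosθ)·[k]×²:
    [+0.78928 +0.61284 -0.03825]
    [-0.56452 +0.74873 +0.34744]
    [+0.24156 -0.25263 +0.93692]
t = (0.0846, 0.0116, 0.6434) m
M0: Pc = R·M0+t = (+0.06916, +0.12651, +0.60016); u = 615.3·(+0.06916)/0.60016 + 303.6 = 374.5070, v = 488.1·(+0.12651)/0.60016 + 247.1 = 349.9887
M1: Pc = R·M1+t = (+0.20729, +0.02772, +0.64243); u = 615.3·(+0.20729)/0.64243 + 303.6 = 502.1314, v = 488.1·(+0.02772)/0.64243 + 247.1 = 268.1594
M2: Pc = R·M2+t = (+0.10004, -0.10331, +0.68664); u = 615.3·(+0.10004)/0.68664 + 303.6 = 393.2440, v = 488.1·(-0.10331)/0.68664 + 247.1 = 173.6621
M3: Pc = R·M3+t = (-0.03809, -0.00452, +0.64437); u = 615.3·(-0.03809)/0.64437 + 303.6 = 267.2325, v = 488.1·(-0.00452)/0.64437 + 247.1 = 243.6776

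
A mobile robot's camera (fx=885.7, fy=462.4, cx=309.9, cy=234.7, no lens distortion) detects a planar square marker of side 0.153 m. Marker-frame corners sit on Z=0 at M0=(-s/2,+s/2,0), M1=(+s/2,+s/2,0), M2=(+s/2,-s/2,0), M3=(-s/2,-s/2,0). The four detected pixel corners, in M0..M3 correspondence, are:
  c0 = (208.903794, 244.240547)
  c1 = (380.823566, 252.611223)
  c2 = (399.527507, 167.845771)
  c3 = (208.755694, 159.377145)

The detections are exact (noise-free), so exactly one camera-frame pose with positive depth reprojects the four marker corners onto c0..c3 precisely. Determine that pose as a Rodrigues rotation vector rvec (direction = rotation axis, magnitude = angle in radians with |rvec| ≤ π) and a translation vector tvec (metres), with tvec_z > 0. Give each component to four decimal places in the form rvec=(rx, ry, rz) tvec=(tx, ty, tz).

Intrinsics K: fx=885.7, fy=462.4, cx=309.9, cy=234.7
Marker side s = 0.153 m; corners in marker frame (Z=0):
  M0 = (-0.0765, +0.0765, 0)
  M1 = (+0.0765, +0.0765, 0)
  M2 = (+0.0765, -0.0765, 0)
  M3 = (-0.0765, -0.0765, 0)
Detected image corners:
  c0 = (208.903794, 244.240547) px
  c1 = (380.823566, 252.611223) px
  c2 = (399.527507, 167.845771) px
  c3 = (208.755694, 159.377145) px
Planar DLT: solve 8×8 A·h = b for H (H[2,2]=1):
  H  [+1164.22854 +142.22563 +298.84919]
  H  [+42.73525 +693.69595 +208.19383]
  H  [-0.05960 +0.67640 +1.00000]
B = K⁻¹H; ‖b₁‖=1.342273, ‖b₂‖=1.342273; λ = 2/(‖b₁‖+‖b₂‖) = 0.745005, sign → tz>0 ⇒ λ=+0.745005
r₁ = λ·B[:,0] = (+0.99482,+0.09139,-0.04440); r₂ = λ·B[:,1] = (-0.05669,+0.86189,+0.50392)
r₃ = r₁×r₂ = (+0.08432,-0.49880,+0.86261); SVD([r₁ r₂ r₃]) → R = UVᵀ:
  R  [+0.99482 -0.05669 +0.08432]
  R  [+0.09139 +0.86189 -0.49880]
  R  [-0.04440 +0.50392 +0.86261]
t = (-0.00930, -0.04271, +0.74501) m
tr R = 2.719316; θ = arccos((tr R − 1)/2) = 0.536196 rad = 30.722°
axis k = ((R−Rᵀ)₃₂, (R−Rᵀ)₁₃, (R−Rᵀ)₂₁) / (2 sinθ) = (+0.981389, +0.125986, +0.144927)
rvec = θ·k = (+0.526217, +0.067553, +0.077709)

rvec=(0.5262, 0.0676, 0.0777) tvec=(-0.0093, -0.0427, 0.7450)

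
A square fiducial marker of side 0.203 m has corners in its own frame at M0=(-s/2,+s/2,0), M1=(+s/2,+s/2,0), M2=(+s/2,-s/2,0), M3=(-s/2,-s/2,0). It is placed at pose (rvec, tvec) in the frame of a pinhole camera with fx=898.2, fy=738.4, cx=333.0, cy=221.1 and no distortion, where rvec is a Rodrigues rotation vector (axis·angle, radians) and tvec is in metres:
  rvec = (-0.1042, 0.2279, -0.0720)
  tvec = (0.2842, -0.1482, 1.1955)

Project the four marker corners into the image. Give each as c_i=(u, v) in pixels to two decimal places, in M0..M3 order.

Intrinsics K: fx=898.2, fy=738.4, cx=333.0, cy=221.1
Marker side s = 0.203 m; corners in marker frame (Z=0):
  M0 = (-0.1015, +0.1015, 0)
  M1 = (+0.1015, +0.1015, 0)
  M2 = (+0.1015, -0.1015, 0)
  M3 = (-0.1015, -0.1015, 0)
rvec = (-0.1042, 0.2279, -0.0720), |rvec| = θ = 0.26073 rad = 14.939°
Rodrigues: sinθ=0.25779, 1−cosθ=0.03380; R = I + sinθ·[k]× + (1−cosθ)·[k]×²:
    [+0.97160 +0.05938 +0.22906]
    [-0.08299 +0.99202 +0.09487]
    [-0.22160 -0.11118 +0.96878]
t = (0.2842, -0.1482, 1.1955) m
M0: Pc = R·M0+t = (+0.19161, -0.03909, +1.20671); u = 898.2·(+0.19161)/1.20671 + 333.0 = 475.6227, v = 738.4·(-0.03909)/1.20671 + 221.1 = 197.1830
M1: Pc = R·M1+t = (+0.38884, -0.05593, +1.16172); u = 898.2·(+0.38884)/1.16172 + 333.0 = 633.6398, v = 738.4·(-0.05593)/1.16172 + 221.1 = 185.5483
M2: Pc = R·M2+t = (+0.37679, -0.25731, +1.18429); u = 898.2·(+0.37679)/1.18429 + 333.0 = 618.7680, v = 738.4·(-0.25731)/1.18429 + 221.1 = 60.6660
M3: Pc = R·M3+t = (+0.17956, -0.24047, +1.22928); u = 898.2·(+0.17956)/1.22928 + 333.0 = 464.1964, v = 738.4·(-0.24047)/1.22928 + 221.1 = 76.6569

c0=(475.62, 197.18) c1=(633.64, 185.55) c2=(618.77, 60.67) c3=(464.20, 76.66)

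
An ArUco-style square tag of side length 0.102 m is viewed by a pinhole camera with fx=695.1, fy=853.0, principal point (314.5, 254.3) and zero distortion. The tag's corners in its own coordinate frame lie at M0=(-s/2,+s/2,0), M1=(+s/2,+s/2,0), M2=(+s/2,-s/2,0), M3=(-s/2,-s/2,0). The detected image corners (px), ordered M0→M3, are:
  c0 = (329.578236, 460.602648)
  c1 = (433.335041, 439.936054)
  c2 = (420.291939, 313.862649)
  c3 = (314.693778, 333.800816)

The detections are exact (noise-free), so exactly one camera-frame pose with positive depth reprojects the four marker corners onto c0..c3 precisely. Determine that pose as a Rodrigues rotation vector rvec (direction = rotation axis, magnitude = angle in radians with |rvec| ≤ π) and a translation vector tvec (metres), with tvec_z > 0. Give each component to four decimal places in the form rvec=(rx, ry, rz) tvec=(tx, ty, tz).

Intrinsics K: fx=695.1, fy=853.0, cx=314.5, cy=254.3
Marker side s = 0.102 m; corners in marker frame (Z=0):
  M0 = (-0.0510, +0.0510, 0)
  M1 = (+0.0510, +0.0510, 0)
  M2 = (+0.0510, -0.0510, 0)
  M3 = (-0.0510, -0.0510, 0)
Detected image corners:
  c0 = (329.578236, 460.602648) px
  c1 = (433.335041, 439.936054) px
  c2 = (420.291939, 313.862649) px
  c3 = (314.693778, 333.800816) px
Planar DLT: solve 8×8 A·h = b for H (H[2,2]=1):
  H  [+1057.03551 +197.32651 +374.75221]
  H  [-167.17599 +1302.06468 +387.52847]
  H  [+0.08241 +0.16147 +1.00000]
B = K⁻¹H; ‖b₁‖=1.501978, ‖b₂‖=1.501978; λ = 2/(‖b₁‖+‖b₂‖) = 0.665789, sign → tz>0 ⇒ λ=+0.665789
r₁ = λ·B[:,0] = (+0.98764,-0.14684,+0.05487); r₂ = λ·B[:,1] = (+0.14037,+0.98425,+0.10750)
r₃ = r₁×r₂ = (-0.06979,-0.09847,+0.99269); SVD([r₁ r₂ r₃]) → R = UVᵀ:
  R  [+0.98764 +0.14037 -0.06979]
  R  [-0.14684 +0.98425 -0.09847]
  R  [+0.05487 +0.10750 +0.99269]
t = (+0.05771, +0.10399, +0.66579) m
tr R = 2.964573; θ = arccos((tr R − 1)/2) = 0.188499 rad = 10.800°
axis k = ((R−Rᵀ)₃₂, (R−Rᵀ)₁₃, (R−Rᵀ)₂₁) / (2 sinθ) = (+0.549599, -0.332618, -0.766360)
rvec = θ·k = (+0.103599, -0.062698, -0.144458)

rvec=(0.1036, -0.0627, -0.1445) tvec=(0.0577, 0.1040, 0.6658)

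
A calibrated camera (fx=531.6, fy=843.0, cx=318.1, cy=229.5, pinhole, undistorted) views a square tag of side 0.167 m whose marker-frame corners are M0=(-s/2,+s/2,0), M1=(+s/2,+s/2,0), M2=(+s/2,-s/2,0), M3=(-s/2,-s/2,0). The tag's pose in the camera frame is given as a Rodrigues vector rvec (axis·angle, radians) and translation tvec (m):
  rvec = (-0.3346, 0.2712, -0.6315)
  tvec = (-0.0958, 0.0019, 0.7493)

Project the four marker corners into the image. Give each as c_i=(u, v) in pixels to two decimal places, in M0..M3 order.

c0=(233.26, 364.10) c1=(327.94, 245.93) c2=(266.13, 106.06) c3=(180.99, 218.94)

Intrinsics K: fx=531.6, fy=843.0, cx=318.1, cy=229.5
Marker side s = 0.167 m; corners in marker frame (Z=0):
  M0 = (-0.0835, +0.0835, 0)
  M1 = (+0.0835, +0.0835, 0)
  M2 = (+0.0835, -0.0835, 0)
  M3 = (-0.0835, -0.0835, 0)
rvec = (-0.3346, 0.2712, -0.6315), |rvec| = θ = 0.76439 rad = 43.797°
Rodrigues: sinθ=0.69210, 1−cosθ=0.27820; R = I + sinθ·[k]× + (1−cosθ)·[k]×²:
    [+0.77511 +0.52857 +0.34616]
    [-0.61498 +0.75682 +0.22141]
    [-0.14495 -0.38450 +0.91168]
t = (-0.0958, 0.0019, 0.7493) m
M0: Pc = R·M0+t = (-0.11639, +0.11645, +0.72930); u = 531.6·(-0.11639)/0.72930 + 318.1 = 233.2639, v = 843.0·(+0.11645)/0.72930 + 229.5 = 364.0999
M1: Pc = R·M1+t = (+0.01306, +0.01374, +0.70509); u = 531.6·(+0.01306)/0.70509 + 318.1 = 327.9442, v = 843.0·(+0.01374)/0.70509 + 229.5 = 245.9318
M2: Pc = R·M2+t = (-0.07521, -0.11265, +0.76930); u = 531.6·(-0.07521)/0.76930 + 318.1 = 266.1259, v = 843.0·(-0.11265)/0.76930 + 229.5 = 106.0636
M3: Pc = R·M3+t = (-0.20466, -0.00994, +0.79351); u = 531.6·(-0.20466)/0.79351 + 318.1 = 180.9929, v = 843.0·(-0.00994)/0.79351 + 229.5 = 218.9361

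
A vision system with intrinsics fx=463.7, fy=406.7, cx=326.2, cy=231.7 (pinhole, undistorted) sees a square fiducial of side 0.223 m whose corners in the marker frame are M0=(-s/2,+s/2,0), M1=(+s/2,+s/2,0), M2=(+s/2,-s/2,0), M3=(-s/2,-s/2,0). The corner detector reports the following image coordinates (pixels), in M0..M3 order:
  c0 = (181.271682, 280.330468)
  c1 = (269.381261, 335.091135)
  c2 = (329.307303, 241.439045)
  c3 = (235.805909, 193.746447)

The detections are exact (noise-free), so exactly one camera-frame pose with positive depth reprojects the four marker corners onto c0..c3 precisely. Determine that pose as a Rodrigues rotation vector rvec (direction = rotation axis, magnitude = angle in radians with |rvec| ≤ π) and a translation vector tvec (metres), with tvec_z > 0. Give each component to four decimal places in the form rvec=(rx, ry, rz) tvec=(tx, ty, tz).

rvec=(-0.0566, 0.3309, 0.5109) tvec=(-0.1404, 0.0648, 0.8767)

Intrinsics K: fx=463.7, fy=406.7, cx=326.2, cy=231.7
Marker side s = 0.223 m; corners in marker frame (Z=0):
  M0 = (-0.1115, +0.1115, 0)
  M1 = (+0.1115, +0.1115, 0)
  M2 = (+0.1115, -0.1115, 0)
  M3 = (-0.1115, -0.1115, 0)
Detected image corners:
  c0 = (181.271682, 280.330468) px
  c1 = (269.381261, 335.091135) px
  c2 = (329.307303, 241.439045) px
  c3 = (235.805909, 193.746447) px
Planar DLT: solve 8×8 A·h = b for H (H[2,2]=1):
  H  [+313.10139 -247.79917 +251.96177]
  H  [+132.49397 +412.08736 +261.75900]
  H  [-0.37038 +0.03284 +1.00000]
B = K⁻¹H; ‖b₁‖=1.140608, ‖b₂‖=1.140608; λ = 2/(‖b₁‖+‖b₂‖) = 0.876725, sign → tz>0 ⇒ λ=+0.876725
r₁ = λ·B[:,0] = (+0.82042,+0.47061,-0.32472); r₂ = λ·B[:,1] = (-0.48877,+0.87194,+0.02879)
r₃ = r₁×r₂ = (+0.29668,+0.13509,+0.94537); SVD([r₁ r₂ r₃]) → R = UVᵀ:
  R  [+0.82042 -0.48877 +0.29668]
  R  [+0.47061 +0.87194 +0.13509]
  R  [-0.32472 +0.02879 +0.94537]
t = (-0.14036, +0.06480, +0.87673) m
tr R = 2.637726; θ = arccos((tr R − 1)/2) = 0.611369 rad = 35.029°
axis k = ((R−Rᵀ)₃₂, (R−Rᵀ)₁₃, (R−Rᵀ)₂₁) / (2 sinθ) = (-0.092600, +0.541300, +0.835715)
rvec = θ·k = (-0.056613, +0.330934, +0.510931)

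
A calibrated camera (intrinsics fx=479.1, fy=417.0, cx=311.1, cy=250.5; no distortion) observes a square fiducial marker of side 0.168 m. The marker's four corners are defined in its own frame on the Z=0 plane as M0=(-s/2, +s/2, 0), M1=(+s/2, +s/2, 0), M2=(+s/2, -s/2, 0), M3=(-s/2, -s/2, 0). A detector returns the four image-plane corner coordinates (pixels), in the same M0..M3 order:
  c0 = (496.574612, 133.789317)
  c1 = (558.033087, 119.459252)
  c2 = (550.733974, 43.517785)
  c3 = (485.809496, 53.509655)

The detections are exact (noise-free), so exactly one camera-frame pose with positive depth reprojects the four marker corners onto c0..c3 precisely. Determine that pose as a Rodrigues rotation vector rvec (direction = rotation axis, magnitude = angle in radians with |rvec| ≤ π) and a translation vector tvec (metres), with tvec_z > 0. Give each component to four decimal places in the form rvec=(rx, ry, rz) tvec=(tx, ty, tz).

rvec=(0.2129, -0.3949, -0.2705) tvec=(0.4154, -0.3639, 0.9353)

Intrinsics K: fx=479.1, fy=417.0, cx=311.1, cy=250.5
Marker side s = 0.168 m; corners in marker frame (Z=0):
  M0 = (-0.0840, +0.0840, 0)
  M1 = (+0.0840, +0.0840, 0)
  M2 = (+0.0840, -0.0840, 0)
  M3 = (-0.0840, -0.0840, 0)
Detected image corners:
  c0 = (496.574612, 133.789317) px
  c1 = (558.033087, 119.459252) px
  c2 = (550.733974, 43.517785) px
  c3 = (485.809496, 53.509655) px
Planar DLT: solve 8×8 A·h = b for H (H[2,2]=1):
  H  [+570.96415 +196.24027 +523.88168]
  H  [-40.00946 +488.45890 +88.27455]
  H  [+0.37312 +0.27315 +1.00000]
B = K⁻¹H; ‖b₁‖=1.069182, ‖b₂‖=1.069182; λ = 2/(‖b₁‖+‖b₂‖) = 0.935295, sign → tz>0 ⇒ λ=+0.935295
r₁ = λ·B[:,0] = (+0.88803,-0.29937,+0.34897); r₂ = λ·B[:,1] = (+0.21721,+0.94210,+0.25548)
r₃ = r₁×r₂ = (-0.40525,-0.15107,+0.90164); SVD([r₁ r₂ r₃]) → R = UVᵀ:
  R  [+0.88803 +0.21721 -0.40525]
  R  [-0.29937 +0.94210 -0.15107]
  R  [+0.34897 +0.25548 +0.90164]
t = (+0.41539, -0.36386, +0.93529) m
tr R = 2.731763; θ = arccos((tr R − 1)/2) = 0.523886 rad = 30.016°
axis k = ((R−Rᵀ)₃₂, (R−Rᵀ)₁₃, (R−Rᵀ)₂₁) / (2 sinθ) = (+0.406349, -0.753852, -0.516322)
rvec = θ·k = (+0.212881, -0.394933, -0.270494)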